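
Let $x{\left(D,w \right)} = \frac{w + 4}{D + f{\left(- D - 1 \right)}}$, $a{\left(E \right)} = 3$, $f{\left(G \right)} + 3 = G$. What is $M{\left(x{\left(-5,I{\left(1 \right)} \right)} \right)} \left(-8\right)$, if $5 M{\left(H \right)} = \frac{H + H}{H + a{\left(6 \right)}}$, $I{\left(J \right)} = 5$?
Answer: $\frac{48}{5} \approx 9.6$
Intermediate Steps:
$f{\left(G \right)} = -3 + G$
$x{\left(D,w \right)} = -1 - \frac{w}{4}$ ($x{\left(D,w \right)} = \frac{w + 4}{D - \left(4 + D\right)} = \frac{4 + w}{D - \left(4 + D\right)} = \frac{4 + w}{-4} = \left(4 + w\right) \left(- \frac{1}{4}\right) = -1 - \frac{w}{4}$)
$M{\left(H \right)} = \frac{2 H}{5 \left(3 + H\right)}$ ($M{\left(H \right)} = \frac{\left(H + H\right) \frac{1}{H + 3}}{5} = \frac{2 H \frac{1}{3 + H}}{5} = \frac{2 H}{5 \left(3 + H\right)}$)
$M{\left(x{\left(-5,I{\left(1 \right)} \right)} \right)} \left(-8\right) = \frac{2 \left(-1 - \frac{5}{4}\right)}{5 \left(3 - \frac{9}{4}\right)} \left(-8\right) = \frac{2}{5} \left(- \frac{9}{4}\right) \frac{1}{3 - \frac{9}{4}} \left(-8\right) = \frac{2}{5} \left(- \frac{9}{4}\right) \frac{1}{\frac{3}{4}} \left(-8\right) = \frac{2}{5} \left(- \frac{9}{4}\right) \frac{4}{3} \left(-8\right) = \left(- \frac{6}{5}\right) \left(-8\right) = \frac{48}{5}$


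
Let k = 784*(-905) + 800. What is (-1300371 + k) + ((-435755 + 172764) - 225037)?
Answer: -2497119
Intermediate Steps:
k = -708720 (k = -709520 + 800 = -708720)
(-1300371 + k) + ((-435755 + 172764) - 225037) = (-1300371 - 708720) + ((-435755 + 172764) - 225037) = -2009091 + (-262991 - 225037) = -2009091 - 488028 = -2497119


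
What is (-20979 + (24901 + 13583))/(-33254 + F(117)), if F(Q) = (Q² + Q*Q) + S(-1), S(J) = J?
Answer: -1945/653 ≈ -2.9786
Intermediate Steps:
F(Q) = -1 + 2*Q² (F(Q) = (Q² + Q*Q) - 1 = (Q² + Q²) - 1 = 2*Q² - 1 = -1 + 2*Q²)
(-20979 + (24901 + 13583))/(-33254 + F(117)) = (-20979 + (24901 + 13583))/(-33254 + (-1 + 2*117²)) = (-20979 + 38484)/(-33254 + (-1 + 2*13689)) = 17505/(-33254 + (-1 + 27378)) = 17505/(-33254 + 27377) = 17505/(-5877) = 17505*(-1/5877) = -1945/653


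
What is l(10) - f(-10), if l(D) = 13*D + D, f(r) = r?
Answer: 150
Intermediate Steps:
l(D) = 14*D
l(10) - f(-10) = 14*10 - 1*(-10) = 140 + 10 = 150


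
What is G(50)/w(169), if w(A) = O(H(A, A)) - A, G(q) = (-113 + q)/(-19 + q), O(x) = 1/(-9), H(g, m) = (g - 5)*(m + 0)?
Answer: 567/47182 ≈ 0.012017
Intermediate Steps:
H(g, m) = m*(-5 + g) (H(g, m) = (-5 + g)*m = m*(-5 + g))
O(x) = -1/9
G(q) = (-113 + q)/(-19 + q)
w(A) = -1/9 - A
G(50)/w(169) = ((-113 + 50)/(-19 + 50))/(-1/9 - 1*169) = (-63/31)/(-1/9 - 169) = ((1/31)*(-63))/(-1522/9) = -63/31*(-9/1522) = 567/47182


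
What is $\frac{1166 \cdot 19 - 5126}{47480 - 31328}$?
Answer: $\frac{1419}{1346} \approx 1.0542$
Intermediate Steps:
$\frac{1166 \cdot 19 - 5126}{47480 - 31328} = \frac{22154 - 5126}{16152} = 17028 \cdot \frac{1}{16152} = \frac{1419}{1346}$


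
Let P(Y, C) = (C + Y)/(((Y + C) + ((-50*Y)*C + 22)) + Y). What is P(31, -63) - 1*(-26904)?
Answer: 2627740552/97671 ≈ 26904.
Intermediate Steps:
P(Y, C) = (C + Y)/(22 + C + 2*Y - 50*C*Y) (P(Y, C) = (C + Y)/(((C + Y) + (-50*C*Y + 22)) + Y) = (C + Y)/(((C + Y) + (22 - 50*C*Y)) + Y) = (C + Y)/((22 + C + Y - 50*C*Y) + Y) = (C + Y)/(22 + C + 2*Y - 50*C*Y))
P(31, -63) - 1*(-26904) = (-63 + 31)/(22 - 63 + 2*31 - 50*(-63)*31) - 1*(-26904) = -32/(22 - 63 + 62 + 97650) + 26904 = -32/97671 + 26904 = 2627740552/97671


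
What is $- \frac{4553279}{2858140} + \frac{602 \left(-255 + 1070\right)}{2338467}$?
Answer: $- \frac{9245403455093}{6683666071380} \approx -1.3833$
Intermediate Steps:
$- \frac{4553279}{2858140} + \frac{602 \left(-255 + 1070\right)}{2338467} = \left(-4553279\right) \frac{1}{2858140} + 602 \cdot 815 \cdot \frac{1}{2338467} = - \frac{4553279}{2858140} + 490630 \cdot \frac{1}{2338467} = - \frac{4553279}{2858140} + \frac{490630}{2338467} = - \frac{9245403455093}{6683666071380}$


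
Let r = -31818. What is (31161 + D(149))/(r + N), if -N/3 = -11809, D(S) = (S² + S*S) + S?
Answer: 75712/3609 ≈ 20.979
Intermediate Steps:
D(S) = S + 2*S² (D(S) = (S² + S²) + S = 2*S² + S = S + 2*S²)
N = 35427 (N = -3*(-11809) = 35427)
(31161 + D(149))/(r + N) = (31161 + 149*(1 + 2*149))/(-31818 + 35427) = (31161 + 149*(1 + 298))/3609 = (31161 + 149*299)*(1/3609) = (31161 + 44551)*(1/3609) = 75712*(1/3609) = 75712/3609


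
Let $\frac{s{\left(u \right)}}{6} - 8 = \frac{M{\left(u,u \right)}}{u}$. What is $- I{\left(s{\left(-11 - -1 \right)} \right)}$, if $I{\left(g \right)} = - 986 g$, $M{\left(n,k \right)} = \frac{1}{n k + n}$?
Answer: $\frac{3549107}{75} \approx 47321.0$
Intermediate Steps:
$M{\left(n,k \right)} = \frac{1}{n + k n}$ ($M{\left(n,k \right)} = \frac{1}{k n + n} = \frac{1}{n + k n}$)
$s{\left(u \right)} = 48 + \frac{6}{u^{2} \left(1 + u\right)}$ ($s{\left(u \right)} = 48 + 6 \frac{\frac{1}{u} \frac{1}{1 + u}}{u} = 48 + 6 \frac{1}{u^{2} \left(1 + u\right)} = 48 + \frac{6}{u^{2} \left(1 + u\right)}$)
$- I{\left(s{\left(-11 - -1 \right)} \right)} = - \left(-986\right) \left(48 + \frac{6}{\left(-11 - -1\right)^{2} \left(1 - 10\right)}\right) = - \left(-986\right) \left(48 + \frac{6}{\left(-11 + 1\right)^{2} \left(1 + \left(-11 + 1\right)\right)}\right) = - \left(-986\right) \left(48 + \frac{6}{100 \left(1 - 10\right)}\right) = - \left(-986\right) \left(48 + 6 \cdot \frac{1}{100} \frac{1}{-9}\right) = - \left(-986\right) \left(48 + 6 \cdot \frac{1}{100} \left(- \frac{1}{9}\right)\right) = - \left(-986\right) \left(48 - \frac{1}{150}\right) = - \frac{\left(-986\right) 7199}{150} = \left(-1\right) \left(- \frac{3549107}{75}\right) = \frac{3549107}{75}$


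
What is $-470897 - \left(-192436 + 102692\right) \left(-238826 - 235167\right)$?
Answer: $-42538498689$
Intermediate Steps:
$-470897 - \left(-192436 + 102692\right) \left(-238826 - 235167\right) = -470897 - \left(-89744\right) \left(-473993\right) = -470897 - 42538027792 = -42538498689$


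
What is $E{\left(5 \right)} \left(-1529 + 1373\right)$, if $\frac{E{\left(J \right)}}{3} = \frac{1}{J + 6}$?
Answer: $- \frac{468}{11} \approx -42.545$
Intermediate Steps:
$E{\left(J \right)} = \frac{3}{6 + J}$ ($E{\left(J \right)} = \frac{3}{J + 6} = \frac{3}{6 + J}$)
$E{\left(5 \right)} \left(-1529 + 1373\right) = \frac{3}{6 + 5} \left(-1529 + 1373\right) = \frac{3}{11} \left(-156\right) = - \frac{468}{11}$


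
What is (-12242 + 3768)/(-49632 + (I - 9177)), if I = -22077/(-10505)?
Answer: 4046335/28080294 ≈ 0.14410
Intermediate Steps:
I = 2007/955 (I = -22077*(-1/10505) = 2007/955 ≈ 2.1016)
(-12242 + 3768)/(-49632 + (I - 9177)) = (-12242 + 3768)/(-49632 + (2007/955 - 9177)) = -8474/(-49632 - 8762028/955) = -8474/(-56160588/955) = -8474*(-955/56160588) = 4046335/28080294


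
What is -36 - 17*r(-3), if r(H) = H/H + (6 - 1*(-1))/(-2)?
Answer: 13/2 ≈ 6.5000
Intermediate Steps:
r(H) = -5/2 (r(H) = 1 + (6 + 1)*(-1/2) = 1 + 7*(-1/2) = 1 - 7/2 = -5/2)
-36 - 17*r(-3) = -36 - 17*(-5/2) = -36 + 85/2 = 13/2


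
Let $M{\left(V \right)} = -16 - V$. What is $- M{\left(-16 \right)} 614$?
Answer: $0$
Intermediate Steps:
$- M{\left(-16 \right)} 614 = - \left(-16 - -16\right) 614 = - \left(-16 + 16\right) 614 = - 0 \cdot 614 = \left(-1\right) 0 = 0$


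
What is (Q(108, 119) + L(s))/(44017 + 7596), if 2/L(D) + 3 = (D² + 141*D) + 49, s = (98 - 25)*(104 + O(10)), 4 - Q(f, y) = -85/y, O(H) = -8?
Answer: 826653934/9050382543629 ≈ 9.1339e-5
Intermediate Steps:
Q(f, y) = 4 + 85/y (Q(f, y) = 4 - (-85)/y = 4 + 85/y)
s = 7008 (s = (98 - 25)*(104 - 8) = 73*96 = 7008)
L(D) = 2/(46 + D² + 141*D) (L(D) = 2/(-3 + ((D² + 141*D) + 49)) = 2/(-3 + (49 + D² + 141*D)) = 2/(46 + D² + 141*D))
(Q(108, 119) + L(s))/(44017 + 7596) = ((4 + 85/119) + 2/(46 + 7008² + 141*7008))/(44017 + 7596) = ((4 + 85*(1/119)) + 2/(46 + 49112064 + 988128))/51613 = ((4 + 5/7) + 2/50100238)*(1/51613) = (33/7 + 2*(1/50100238))*(1/51613) = (33/7 + 1/25050119)*(1/51613) = (826653934/175350833)*(1/51613) = 826653934/9050382543629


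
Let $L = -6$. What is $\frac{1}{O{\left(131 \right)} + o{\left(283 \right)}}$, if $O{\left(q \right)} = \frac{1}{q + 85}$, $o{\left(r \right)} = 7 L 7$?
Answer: $- \frac{216}{63503} \approx -0.0034014$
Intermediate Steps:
$o{\left(r \right)} = -294$ ($o{\left(r \right)} = 7 \left(-6\right) 7 = \left(-42\right) 7 = -294$)
$O{\left(q \right)} = \frac{1}{85 + q}$
$\frac{1}{O{\left(131 \right)} + o{\left(283 \right)}} = \frac{1}{\frac{1}{85 + 131} - 294} = \frac{1}{\frac{1}{216} - 294} = \frac{1}{- \frac{63503}{216}} = - \frac{216}{63503}$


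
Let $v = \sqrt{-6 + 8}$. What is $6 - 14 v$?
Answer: $6 - 14 \sqrt{2} \approx -13.799$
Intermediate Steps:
$v = \sqrt{2} \approx 1.4142$
$6 - 14 v = 6 - 14 \sqrt{2}$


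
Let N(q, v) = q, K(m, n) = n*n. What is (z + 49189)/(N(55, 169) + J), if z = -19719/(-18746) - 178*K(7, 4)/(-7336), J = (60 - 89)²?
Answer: 120798242771/2200330496 ≈ 54.900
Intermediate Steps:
K(m, n) = n²
J = 841 (J = (-29)² = 841)
z = 3536557/2455726 (z = -19719/(-18746) - 178*4²/(-7336) = -19719*(-1/18746) - 178*16*(-1/7336) = 2817/2678 - 2848*(-1/7336) = 2817/2678 + 356/917 = 3536557/2455726 ≈ 1.4401)
(z + 49189)/(N(55, 169) + J) = (3536557/2455726 + 49189)/(55 + 841) = (120798242771/2455726)/896 = (120798242771/2455726)*(1/896) = 120798242771/2200330496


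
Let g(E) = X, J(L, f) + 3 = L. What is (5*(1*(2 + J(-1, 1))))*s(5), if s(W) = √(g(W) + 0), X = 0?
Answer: 0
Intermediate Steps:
J(L, f) = -3 + L
g(E) = 0
s(W) = 0 (s(W) = √(0 + 0) = √0 = 0)
(5*(1*(2 + J(-1, 1))))*s(5) = (5*(1*(2 + (-3 - 1))))*0 = (5*(1*(2 - 4)))*0 = (5*(1*(-2)))*0 = (5*(-2))*0 = -10*0 = 0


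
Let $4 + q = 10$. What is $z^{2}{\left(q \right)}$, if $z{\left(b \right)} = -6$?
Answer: $36$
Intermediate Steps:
$q = 6$ ($q = -4 + 10 = 6$)
$z^{2}{\left(q \right)} = \left(-6\right)^{2} = 36$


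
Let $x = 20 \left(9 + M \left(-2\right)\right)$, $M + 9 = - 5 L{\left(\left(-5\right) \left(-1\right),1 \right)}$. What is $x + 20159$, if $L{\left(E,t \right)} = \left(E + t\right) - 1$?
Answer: $21699$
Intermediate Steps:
$L{\left(E,t \right)} = -1 + E + t$
$M = -34$ ($M = -9 - 5 \left(-1 - -5 + 1\right) = -9 - 5 \left(-1 + 5 + 1\right) = -9 - 25 = -34$)
$x = 1540$ ($x = 20 \left(9 - -68\right) = 20 \left(9 + 68\right) = 20 \cdot 77 = 1540$)
$x + 20159 = 1540 + 20159 = 21699$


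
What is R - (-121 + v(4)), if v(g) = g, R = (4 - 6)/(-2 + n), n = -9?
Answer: 1289/11 ≈ 117.18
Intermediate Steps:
R = 2/11 (R = (4 - 6)/(-2 - 9) = -2/(-11) = -2*(-1/11) = 2/11 ≈ 0.18182)
R - (-121 + v(4)) = 2/11 - (-121 + 4) = 2/11 - 1*(-117) = 2/11 + 117 = 1289/11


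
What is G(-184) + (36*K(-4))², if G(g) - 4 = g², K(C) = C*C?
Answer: 365636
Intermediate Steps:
K(C) = C²
G(g) = 4 + g²
G(-184) + (36*K(-4))² = (4 + (-184)²) + (36*(-4)²)² = (4 + 33856) + (36*16)² = 33860 + 576² = 33860 + 331776 = 365636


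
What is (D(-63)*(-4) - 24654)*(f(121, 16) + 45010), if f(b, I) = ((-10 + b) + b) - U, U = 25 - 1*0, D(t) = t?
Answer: -1103385234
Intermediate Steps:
U = 25 (U = 25 + 0 = 25)
f(b, I) = -35 + 2*b (f(b, I) = ((-10 + b) + b) - 1*25 = (-10 + 2*b) - 25 = -35 + 2*b)
(D(-63)*(-4) - 24654)*(f(121, 16) + 45010) = (-63*(-4) - 24654)*((-35 + 2*121) + 45010) = (252 - 24654)*((-35 + 242) + 45010) = -24402*(207 + 45010) = -24402*45217 = -1103385234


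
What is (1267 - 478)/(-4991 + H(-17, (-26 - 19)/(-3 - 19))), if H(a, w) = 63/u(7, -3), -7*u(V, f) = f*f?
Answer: -263/1680 ≈ -0.15655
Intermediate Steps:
u(V, f) = -f**2/7 (u(V, f) = -f*f/7 = -f**2/7)
H(a, w) = -49 (H(a, w) = 63/((-1/7*(-3)**2)) = 63/((-1/7*9)) = 63/(-9/7) = 63*(-7/9) = -49)
(1267 - 478)/(-4991 + H(-17, (-26 - 19)/(-3 - 19))) = (1267 - 478)/(-4991 - 49) = 789/(-5040) = 789*(-1/5040) = -263/1680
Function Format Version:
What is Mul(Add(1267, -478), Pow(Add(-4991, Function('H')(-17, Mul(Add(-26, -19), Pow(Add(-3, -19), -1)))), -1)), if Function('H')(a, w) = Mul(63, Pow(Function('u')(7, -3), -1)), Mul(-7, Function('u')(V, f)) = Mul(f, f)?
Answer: Rational(-263, 1680) ≈ -0.15655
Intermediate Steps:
Function('u')(V, f) = Mul(Rational(-1, 7), Pow(f, 2)) (Function('u')(V, f) = Mul(Rational(-1, 7), Mul(f, f)) = Mul(Rational(-1, 7), Pow(f, 2)))
Function('H')(a, w) = -49 (Function('H')(a, w) = Mul(63, Pow(Mul(Rational(-1, 7), Pow(-3, 2)), -1)) = Mul(63, Pow(Mul(Rational(-1, 7), 9), -1)) = Mul(63, Pow(Rational(-9, 7), -1)) = Mul(63, Rational(-7, 9)) = -49)
Mul(Add(1267, -478), Pow(Add(-4991, Function('H')(-17, Mul(Add(-26, -19), Pow(Add(-3, -19), -1)))), -1)) = Mul(Add(1267, -478), Pow(Add(-4991, -49), -1)) = Mul(789, Pow(-5040, -1)) = Mul(789, Rational(-1, 5040)) = Rational(-263, 1680)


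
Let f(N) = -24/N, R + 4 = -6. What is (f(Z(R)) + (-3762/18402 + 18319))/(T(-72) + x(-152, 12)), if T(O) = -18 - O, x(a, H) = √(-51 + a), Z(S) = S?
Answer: 15171598836/47829865 - 280955534*I*√203/47829865 ≈ 317.2 - 83.693*I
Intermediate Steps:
R = -10 (R = -4 - 6 = -10)
(f(Z(R)) + (-3762/18402 + 18319))/(T(-72) + x(-152, 12)) = (-24/(-10) + (-3762/18402 + 18319))/((-18 - 1*(-72)) + √(-51 - 152)) = (-24*(-⅒) + (-3762*1/18402 + 18319))/((-18 + 72) + √(-203)) = (12/5 + (-627/3067 + 18319))/(54 + I*√203) = (12/5 + 56183746/3067)/(54 + I*√203) = 280955534/(15335*(54 + I*√203))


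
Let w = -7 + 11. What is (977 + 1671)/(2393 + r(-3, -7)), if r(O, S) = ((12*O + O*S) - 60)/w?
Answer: 10592/9497 ≈ 1.1153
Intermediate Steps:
w = 4
r(O, S) = -15 + 3*O + O*S/4 (r(O, S) = ((12*O + O*S) - 60)/4 = (-60 + 12*O + O*S)*(1/4) = -15 + 3*O + O*S/4)
(977 + 1671)/(2393 + r(-3, -7)) = (977 + 1671)/(2393 + (-15 + 3*(-3) + (1/4)*(-3)*(-7))) = 2648/(2393 + (-15 - 9 + 21/4)) = 2648/(2393 - 75/4) = 2648/(9497/4) = 2648*(4/9497) = 10592/9497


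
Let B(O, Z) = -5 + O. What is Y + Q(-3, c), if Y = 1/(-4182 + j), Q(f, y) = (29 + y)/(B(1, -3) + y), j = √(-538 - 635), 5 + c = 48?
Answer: 8229662/4458311 - I*√1173/17490297 ≈ 1.8459 - 1.9582e-6*I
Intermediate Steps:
c = 43 (c = -5 + 48 = 43)
j = I*√1173 (j = √(-1173) = I*√1173 ≈ 34.249*I)
Q(f, y) = (29 + y)/(-4 + y) (Q(f, y) = (29 + y)/((-5 + 1) + y) = (29 + y)/(-4 + y))
Y = 1/(-4182 + I*√1173) ≈ -0.0002391 - 1.958e-6*I
Y + Q(-3, c) = (-82/342947 - I*√1173/17490297) + (29 + 43)/(-4 + 43) = (-82/342947 - I*√1173/17490297) + 72/39 = (-82/342947 - I*√1173/17490297) + (1/39)*72 = (-82/342947 - I*√1173/17490297) + 24/13 = 8229662/4458311 - I*√1173/17490297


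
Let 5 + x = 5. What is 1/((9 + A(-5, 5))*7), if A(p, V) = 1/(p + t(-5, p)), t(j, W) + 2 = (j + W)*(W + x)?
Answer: 43/2716 ≈ 0.015832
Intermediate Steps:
x = 0 (x = -5 + 5 = 0)
t(j, W) = -2 + W*(W + j) (t(j, W) = -2 + (j + W)*(W + 0) = -2 + (W + j)*W = -2 + W*(W + j))
A(p, V) = 1/(-2 + p**2 - 4*p) (A(p, V) = 1/(p + (-2 + p**2 + p*(-5))) = 1/(p + (-2 + p**2 - 5*p)) = 1/(-2 + p**2 - 4*p))
1/((9 + A(-5, 5))*7) = 1/((9 + 1/(-2 + (-5)**2 - 4*(-5)))*7) = 1/((9 + 1/(-2 + 25 + 20))*7) = 1/((9 + 1/43)*7) = 1/((388/43)*7) = 1/(2716/43) = 43/2716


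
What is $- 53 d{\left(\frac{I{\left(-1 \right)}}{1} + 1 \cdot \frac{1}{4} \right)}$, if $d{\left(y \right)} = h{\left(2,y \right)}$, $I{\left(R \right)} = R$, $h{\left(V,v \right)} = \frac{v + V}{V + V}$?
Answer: $- \frac{265}{16} \approx -16.563$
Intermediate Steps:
$h{\left(V,v \right)} = \frac{V + v}{2 V}$
$d{\left(y \right)} = \frac{1}{2} + \frac{y}{4}$ ($d{\left(y \right)} = \frac{2 + y}{2 \cdot 2} = \frac{1}{2} \cdot \frac{1}{2} \left(2 + y\right) = \frac{1}{2} + \frac{y}{4}$)
$- 53 d{\left(\frac{I{\left(-1 \right)}}{1} + 1 \cdot \frac{1}{4} \right)} = - 53 \left(\frac{1}{2} + \frac{- 1^{-1} + 1 \cdot \frac{1}{4}}{4}\right) = - 53 \left(\frac{1}{2} + \frac{\left(-1\right) 1 + 1 \cdot \frac{1}{4}}{4}\right) = - 53 \left(\frac{1}{2} + \frac{-1 + \frac{1}{4}}{4}\right) = - 53 \left(\frac{1}{2} + \frac{1}{4} \left(- \frac{3}{4}\right)\right) = - 53 \left(\frac{1}{2} - \frac{3}{16}\right) = \left(-53\right) \frac{5}{16} = - \frac{265}{16}$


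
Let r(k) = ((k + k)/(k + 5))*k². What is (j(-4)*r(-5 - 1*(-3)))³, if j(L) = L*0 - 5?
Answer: 512000/27 ≈ 18963.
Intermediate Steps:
j(L) = -5 (j(L) = 0 - 5 = -5)
r(k) = 2*k³/(5 + k) (r(k) = ((2*k)/(5 + k))*k² = (2*k/(5 + k))*k² = 2*k³/(5 + k))
(j(-4)*r(-5 - 1*(-3)))³ = (-10*(-5 - 1*(-3))³/(5 + (-5 - 1*(-3))))³ = (-10*(-5 + 3)³/(5 + (-5 + 3)))³ = (-10*(-2)³/(5 - 2))³ = (-10*(-8)/3)³ = (-5*(-16/3))³ = (80/3)³ = 512000/27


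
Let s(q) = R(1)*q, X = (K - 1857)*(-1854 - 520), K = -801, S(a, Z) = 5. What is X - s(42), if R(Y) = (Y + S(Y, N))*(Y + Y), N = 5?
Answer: 6309588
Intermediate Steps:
X = 6310092 (X = (-801 - 1857)*(-1854 - 520) = -2658*(-2374) = 6310092)
R(Y) = 2*Y*(5 + Y) (R(Y) = (Y + 5)*(Y + Y) = (5 + Y)*(2*Y) = 2*Y*(5 + Y))
s(q) = 12*q (s(q) = (2*1*(5 + 1))*q = (2*1*6)*q = 12*q)
X - s(42) = 6310092 - 12*42 = 6310092 - 1*504 = 6310092 - 504 = 6309588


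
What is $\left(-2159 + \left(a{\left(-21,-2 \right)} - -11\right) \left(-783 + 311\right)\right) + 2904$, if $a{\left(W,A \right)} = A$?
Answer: $-3503$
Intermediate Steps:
$\left(-2159 + \left(a{\left(-21,-2 \right)} - -11\right) \left(-783 + 311\right)\right) + 2904 = \left(-2159 + \left(-2 - -11\right) \left(-783 + 311\right)\right) + 2904 = \left(-2159 + \left(-2 + 11\right) \left(-472\right)\right) + 2904 = \left(-2159 + 9 \left(-472\right)\right) + 2904 = \left(-2159 - 4248\right) + 2904 = -6407 + 2904 = -3503$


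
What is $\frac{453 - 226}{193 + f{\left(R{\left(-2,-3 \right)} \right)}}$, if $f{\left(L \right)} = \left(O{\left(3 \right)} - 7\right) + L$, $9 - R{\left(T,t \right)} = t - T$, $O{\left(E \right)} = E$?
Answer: $\frac{227}{199} \approx 1.1407$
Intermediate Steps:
$R{\left(T,t \right)} = 9 + T - t$ ($R{\left(T,t \right)} = 9 - \left(t - T\right) = 9 + \left(T - t\right) = 9 + T - t$)
$f{\left(L \right)} = -4 + L$ ($f{\left(L \right)} = \left(3 - 7\right) + L = -4 + L$)
$\frac{453 - 226}{193 + f{\left(R{\left(-2,-3 \right)} \right)}} = \frac{453 - 226}{193 - -6} = \frac{227}{193 + \left(-4 + \left(9 - 2 + 3\right)\right)} = \frac{227}{193 + \left(-4 + 10\right)} = \frac{227}{193 + 6} = \frac{227}{199}$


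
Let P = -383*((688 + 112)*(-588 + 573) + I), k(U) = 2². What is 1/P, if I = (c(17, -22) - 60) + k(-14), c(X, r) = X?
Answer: 1/4610937 ≈ 2.1688e-7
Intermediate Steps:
k(U) = 4
I = -39 (I = (17 - 60) + 4 = -43 + 4 = -39)
P = 4610937 (P = -383*((688 + 112)*(-588 + 573) - 39) = -383*(800*(-15) - 39) = -383*(-12000 - 39) = -383*(-12039) = 4610937)
1/P = 1/4610937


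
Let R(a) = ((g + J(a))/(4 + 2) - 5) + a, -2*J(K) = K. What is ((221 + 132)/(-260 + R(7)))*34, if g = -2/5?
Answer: -240040/5173 ≈ -46.402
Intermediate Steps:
g = -⅖ (g = -2*⅕ = -⅖ ≈ -0.40000)
J(K) = -K/2
R(a) = -76/15 + 11*a/12 (R(a) = ((-⅖ - a/2)/(4 + 2) - 5) + a = ((-⅖ - a/2)/6 - 5) + a = ((-⅖ - a/2)*(⅙) - 5) + a = ((-1/15 - a/12) - 5) + a = (-76/15 - a/12) + a = -76/15 + 11*a/12)
((221 + 132)/(-260 + R(7)))*34 = ((221 + 132)/(-260 + (-76/15 + (11/12)*7)))*34 = (353/(-260 + (-76/15 + 77/12)))*34 = (353/(-260 + 27/20))*34 = (353/(-5173/20))*34 = (353*(-20/5173))*34 = -7060/5173*34 = -240040/5173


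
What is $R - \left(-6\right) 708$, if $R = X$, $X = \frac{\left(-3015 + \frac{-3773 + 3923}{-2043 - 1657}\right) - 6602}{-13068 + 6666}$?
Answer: $\frac{2013193165}{473748} \approx 4249.5$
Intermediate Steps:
$X = \frac{711661}{473748}$ ($X = \frac{\left(-3015 + \frac{150}{-3700}\right) - 6602}{-6402} = \left(\left(-3015 + 150 \left(- \frac{1}{3700}\right)\right) - 6602\right) \left(- \frac{1}{6402}\right) = \left(\left(-3015 - \frac{3}{74}\right) - 6602\right) \left(- \frac{1}{6402}\right) = \left(- \frac{223113}{74} - 6602\right) \left(- \frac{1}{6402}\right) = \left(- \frac{711661}{74}\right) \left(- \frac{1}{6402}\right) = \frac{711661}{473748} \approx 1.5022$)
$R = \frac{711661}{473748} \approx 1.5022$
$R - \left(-6\right) 708 = \frac{711661}{473748} - \left(-6\right) 708 = \frac{711661}{473748} - -4248 = \frac{711661}{473748} + 4248 = \frac{2013193165}{473748}$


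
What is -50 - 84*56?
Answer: -4754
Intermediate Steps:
-50 - 84*56 = -50 - 4704 = -4754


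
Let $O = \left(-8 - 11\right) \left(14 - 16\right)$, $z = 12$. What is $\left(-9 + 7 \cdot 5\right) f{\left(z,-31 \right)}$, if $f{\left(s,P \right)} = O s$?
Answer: $11856$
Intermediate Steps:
$O = 38$ ($O = \left(-19\right) \left(-2\right) = 38$)
$f{\left(s,P \right)} = 38 s$
$\left(-9 + 7 \cdot 5\right) f{\left(z,-31 \right)} = \left(-9 + 7 \cdot 5\right) 38 \cdot 12 = \left(-9 + 35\right) 456 = 26 \cdot 456 = 11856$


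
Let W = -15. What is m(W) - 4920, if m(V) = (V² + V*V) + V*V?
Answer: -4245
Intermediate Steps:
m(V) = 3*V² (m(V) = (V² + V²) + V² = 2*V² + V² = 3*V²)
m(W) - 4920 = 3*(-15)² - 4920 = 3*225 - 4920 = 675 - 4920 = -4245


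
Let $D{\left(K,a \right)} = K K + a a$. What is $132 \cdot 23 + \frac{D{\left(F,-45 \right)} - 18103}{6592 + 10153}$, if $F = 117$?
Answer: $\frac{50835431}{16745} \approx 3035.9$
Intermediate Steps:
$D{\left(K,a \right)} = K^{2} + a^{2}$
$132 \cdot 23 + \frac{D{\left(F,-45 \right)} - 18103}{6592 + 10153} = 132 \cdot 23 + \frac{\left(117^{2} + \left(-45\right)^{2}\right) - 18103}{6592 + 10153} = 3036 + \frac{\left(13689 + 2025\right) - 18103}{16745} = 3036 + \left(15714 - 18103\right) \frac{1}{16745} = 3036 - \frac{2389}{16745} = \frac{50835431}{16745}$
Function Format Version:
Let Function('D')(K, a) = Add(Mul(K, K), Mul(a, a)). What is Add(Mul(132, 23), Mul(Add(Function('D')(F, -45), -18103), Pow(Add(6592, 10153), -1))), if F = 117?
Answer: Rational(50835431, 16745) ≈ 3035.9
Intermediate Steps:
Function('D')(K, a) = Add(Pow(K, 2), Pow(a, 2))
Add(Mul(132, 23), Mul(Add(Function('D')(F, -45), -18103), Pow(Add(6592, 10153), -1))) = Add(Mul(132, 23), Mul(Add(Add(Pow(117, 2), Pow(-45, 2)), -18103), Pow(Add(6592, 10153), -1))) = Add(3036, Mul(Add(Add(13689, 2025), -18103), Pow(16745, -1))) = Add(3036, Mul(Add(15714, -18103), Rational(1, 16745))) = Add(3036, Mul(-2389, Rational(1, 16745))) = Add(3036, Rational(-2389, 16745)) = Rational(50835431, 16745)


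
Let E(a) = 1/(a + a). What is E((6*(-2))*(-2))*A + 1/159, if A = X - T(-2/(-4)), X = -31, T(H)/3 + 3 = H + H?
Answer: -1309/2544 ≈ -0.51454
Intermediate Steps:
T(H) = -9 + 6*H (T(H) = -9 + 3*(H + H) = -9 + 3*(2*H) = -9 + 6*H)
E(a) = 1/(2*a)
A = -25 (A = -31 - (-9 + 6*(-2/(-4))) = -31 - (-9 + 6*(-2*(-¼))) = -31 - (-9 + 6*(½)) = -31 - (-9 + 3) = -31 - 1*(-6) = -31 + 6 = -25)
E((6*(-2))*(-2))*A + 1/159 = (1/(2*(((6*(-2))*(-2)))))*(-25) + 1/159 = (1/(2*((-12*(-2)))))*(-25) + 1/159 = ((½)/24)*(-25) + 1/159 = ((½)*(1/24))*(-25) + 1/159 = (1/48)*(-25) + 1/159 = -25/48 + 1/159 = -1309/2544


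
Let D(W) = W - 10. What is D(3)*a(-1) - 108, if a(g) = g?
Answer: -101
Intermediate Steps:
D(W) = -10 + W
D(3)*a(-1) - 108 = (-10 + 3)*(-1) - 108 = -7*(-1) - 108 = 7 - 108 = -101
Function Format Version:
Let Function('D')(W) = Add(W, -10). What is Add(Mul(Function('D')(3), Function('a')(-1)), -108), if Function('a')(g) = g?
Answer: -101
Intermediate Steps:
Function('D')(W) = Add(-10, W)
Add(Mul(Function('D')(3), Function('a')(-1)), -108) = Add(Mul(Add(-10, 3), -1), -108) = Add(Mul(-7, -1), -108) = Add(7, -108) = -101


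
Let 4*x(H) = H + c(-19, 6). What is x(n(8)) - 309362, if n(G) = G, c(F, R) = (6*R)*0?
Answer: -309360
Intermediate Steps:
c(F, R) = 0
x(H) = H/4 (x(H) = (H + 0)/4 = H/4)
x(n(8)) - 309362 = (1/4)*8 - 309362 = 2 - 309362 = -309360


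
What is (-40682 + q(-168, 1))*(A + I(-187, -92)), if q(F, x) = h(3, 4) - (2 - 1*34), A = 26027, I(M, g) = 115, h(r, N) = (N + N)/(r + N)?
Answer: -7438496964/7 ≈ -1.0626e+9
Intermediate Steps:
h(r, N) = 2*N/(N + r) (h(r, N) = (2*N)/(N + r) = 2*N/(N + r))
q(F, x) = 232/7 (q(F, x) = 2*4/(4 + 3) - (2 - 1*34) = 2*4/7 - (2 - 34) = 2*4*(⅐) - 1*(-32) = 8/7 + 32 = 232/7)
(-40682 + q(-168, 1))*(A + I(-187, -92)) = (-40682 + 232/7)*(26027 + 115) = -284542/7*26142 = -7438496964/7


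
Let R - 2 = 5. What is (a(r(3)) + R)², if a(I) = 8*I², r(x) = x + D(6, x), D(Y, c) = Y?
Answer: 429025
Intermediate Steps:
R = 7 (R = 2 + 5 = 7)
r(x) = 6 + x (r(x) = x + 6 = 6 + x)
(a(r(3)) + R)² = (8*(6 + 3)² + 7)² = (8*9² + 7)² = (8*81 + 7)² = (648 + 7)² = 655² = 429025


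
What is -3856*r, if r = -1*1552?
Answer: 5984512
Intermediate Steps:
r = -1552
-3856*r = -3856*(-1552) = 5984512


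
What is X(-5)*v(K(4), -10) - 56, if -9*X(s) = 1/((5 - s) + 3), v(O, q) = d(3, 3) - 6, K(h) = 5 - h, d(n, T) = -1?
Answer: -6545/117 ≈ -55.940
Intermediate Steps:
v(O, q) = -7 (v(O, q) = -1 - 6 = -7)
X(s) = -1/(9*(8 - s)) (X(s) = -1/(9*((5 - s) + 3)) = -1/(9*(8 - s)))
X(-5)*v(K(4), -10) - 56 = (1/(9*(-8 - 5)))*(-7) - 56 = ((⅑)/(-13))*(-7) - 56 = ((⅑)*(-1/13))*(-7) - 56 = -1/117*(-7) - 56 = 7/117 - 56 = -6545/117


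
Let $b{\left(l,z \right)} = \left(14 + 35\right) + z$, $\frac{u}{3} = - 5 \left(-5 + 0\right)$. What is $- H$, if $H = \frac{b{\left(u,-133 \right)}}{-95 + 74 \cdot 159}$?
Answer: $\frac{84}{11671} \approx 0.0071973$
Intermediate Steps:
$u = 75$ ($u = 3 \left(- 5 \left(-5 + 0\right)\right) = 3 \left(\left(-5\right) \left(-5\right)\right) = 3 \cdot 25 = 75$)
$b{\left(l,z \right)} = 49 + z$
$H = - \frac{84}{11671}$ ($H = \frac{49 - 133}{-95 + 74 \cdot 159} = - \frac{84}{-95 + 11766} = - \frac{84}{11671} \approx -0.0071973$)
$- H = \left(-1\right) \left(- \frac{84}{11671}\right) = \frac{84}{11671}$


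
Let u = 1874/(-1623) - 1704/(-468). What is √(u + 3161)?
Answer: √1408282272501/21099 ≈ 56.245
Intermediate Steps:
u = 52460/21099 (u = 1874*(-1/1623) - 1704*(-1/468) = -1874/1623 + 142/39 = 52460/21099 ≈ 2.4864)
√(u + 3161) = √(52460/21099 + 3161) = √(66746399/21099) = √1408282272501/21099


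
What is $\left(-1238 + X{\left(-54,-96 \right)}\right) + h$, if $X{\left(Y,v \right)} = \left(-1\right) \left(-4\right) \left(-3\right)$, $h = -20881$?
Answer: $-22131$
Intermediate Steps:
$X{\left(Y,v \right)} = -12$ ($X{\left(Y,v \right)} = 4 \left(-3\right) = -12$)
$\left(-1238 + X{\left(-54,-96 \right)}\right) + h = \left(-1238 - 12\right) - 20881 = -1250 - 20881 = -22131$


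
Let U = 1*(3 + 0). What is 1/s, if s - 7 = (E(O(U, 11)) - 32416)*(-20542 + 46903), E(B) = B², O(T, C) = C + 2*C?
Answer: -1/825811040 ≈ -1.2109e-9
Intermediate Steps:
U = 3 (U = 1*3 = 3)
O(T, C) = 3*C
s = -825811040 (s = 7 + ((3*11)² - 32416)*(-20542 + 46903) = 7 + (33² - 32416)*26361 = 7 + (1089 - 32416)*26361 = 7 - 31327*26361 = 7 - 825811047 = -825811040)
1/s = 1/(-825811040) = -1/825811040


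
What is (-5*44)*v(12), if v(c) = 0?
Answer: 0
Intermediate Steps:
(-5*44)*v(12) = -5*44*0 = -220*0 = 0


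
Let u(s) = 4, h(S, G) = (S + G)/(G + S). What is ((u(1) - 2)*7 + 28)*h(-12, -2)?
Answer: 42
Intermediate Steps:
h(S, G) = 1 (h(S, G) = (G + S)/(G + S) = 1)
((u(1) - 2)*7 + 28)*h(-12, -2) = ((4 - 2)*7 + 28)*1 = (2*7 + 28)*1 = (14 + 28)*1 = 42*1 = 42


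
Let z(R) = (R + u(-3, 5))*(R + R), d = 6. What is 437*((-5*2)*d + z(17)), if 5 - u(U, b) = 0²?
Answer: 300656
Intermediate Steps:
u(U, b) = 5 (u(U, b) = 5 - 1*0² = 5 - 1*0 = 5 + 0 = 5)
z(R) = 2*R*(5 + R) (z(R) = (R + 5)*(R + R) = (5 + R)*(2*R) = 2*R*(5 + R))
437*((-5*2)*d + z(17)) = 437*(-5*2*6 + 2*17*(5 + 17)) = 437*(-10*6 + 2*17*22) = 437*(-60 + 748) = 437*688 = 300656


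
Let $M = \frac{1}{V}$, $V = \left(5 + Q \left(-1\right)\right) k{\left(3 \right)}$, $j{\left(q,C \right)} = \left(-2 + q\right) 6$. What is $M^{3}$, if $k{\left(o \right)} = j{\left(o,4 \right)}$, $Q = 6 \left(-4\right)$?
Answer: $\frac{1}{5268024} \approx 1.8982 \cdot 10^{-7}$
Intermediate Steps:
$Q = -24$
$j{\left(q,C \right)} = -12 + 6 q$
$k{\left(o \right)} = -12 + 6 o$
$V = 174$ ($V = \left(5 - -24\right) \left(-12 + 6 \cdot 3\right) = \left(5 + 24\right) \left(-12 + 18\right) = 29 \cdot 6 = 174$)
$M = \frac{1}{174} \approx 0.0057471$
$M^{3} = \left(\frac{1}{174}\right)^{3} = \frac{1}{5268024}$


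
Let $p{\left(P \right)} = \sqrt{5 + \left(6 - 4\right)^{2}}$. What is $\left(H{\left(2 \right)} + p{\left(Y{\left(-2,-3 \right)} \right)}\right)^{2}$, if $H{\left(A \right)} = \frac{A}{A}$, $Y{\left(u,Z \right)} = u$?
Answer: $16$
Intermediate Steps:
$p{\left(P \right)} = 3$ ($p{\left(P \right)} = \sqrt{5 + 2^{2}} = \sqrt{5 + 4} = \sqrt{9} = 3$)
$H{\left(A \right)} = 1$
$\left(H{\left(2 \right)} + p{\left(Y{\left(-2,-3 \right)} \right)}\right)^{2} = \left(1 + 3\right)^{2} = 4^{2} = 16$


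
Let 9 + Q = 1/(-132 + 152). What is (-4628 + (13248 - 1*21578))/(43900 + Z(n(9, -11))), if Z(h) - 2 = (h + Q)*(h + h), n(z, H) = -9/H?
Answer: -15679180/53105319 ≈ -0.29525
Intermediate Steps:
Q = -179/20 (Q = -9 + 1/(-132 + 152) = -9 + 1/20 = -179/20 ≈ -8.9500)
Z(h) = 2 + 2*h*(-179/20 + h) (Z(h) = 2 + (h - 179/20)*(h + h) = 2 + (-179/20 + h)*(2*h) = 2 + 2*h*(-179/20 + h))
(-4628 + (13248 - 1*21578))/(43900 + Z(n(9, -11))) = (-4628 + (13248 - 1*21578))/(43900 + (2 + 2*(-9/(-11))**2 - (-1611)/(10*(-11)))) = (-4628 + (13248 - 21578))/(43900 + (2 + 2*(-9*(-1/11))**2 - (-1611)*(-1)/(10*11))) = (-4628 - 8330)/(43900 + (2 + 2*(9/11)**2 - 179/10*9/11)) = -12958/(43900 + (2 + 2*(81/121) - 1611/110)) = -12958/(43900 + (2 + 162/121 - 1611/110)) = -12958/(43900 - 13681/1210) = -12958/53105319/1210 = -12958*1210/53105319 = -15679180/53105319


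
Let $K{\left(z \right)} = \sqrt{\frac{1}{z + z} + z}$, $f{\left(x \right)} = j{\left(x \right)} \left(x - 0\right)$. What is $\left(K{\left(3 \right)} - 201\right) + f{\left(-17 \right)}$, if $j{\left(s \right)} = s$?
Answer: $88 + \frac{\sqrt{114}}{6} \approx 89.78$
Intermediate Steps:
$f{\left(x \right)} = x^{2}$ ($f{\left(x \right)} = x \left(x - 0\right) = x \left(x + 0\right) = x x = x^{2}$)
$K{\left(z \right)} = \sqrt{z + \frac{1}{2 z}}$ ($K{\left(z \right)} = \sqrt{\frac{1}{2 z} + z} = \sqrt{z + \frac{1}{2 z}}$)
$\left(K{\left(3 \right)} - 201\right) + f{\left(-17 \right)} = \left(\frac{\sqrt{\frac{2}{3} + 4 \cdot 3}}{2} - 201\right) + \left(-17\right)^{2} = \left(\frac{\sqrt{2 \cdot \frac{1}{3} + 12}}{2} - 201\right) + 289 = \left(\frac{\sqrt{\frac{2}{3} + 12}}{2} - 201\right) + 289 = \left(\frac{\sqrt{\frac{38}{3}}}{2} - 201\right) + 289 = \left(\frac{\frac{1}{3} \sqrt{114}}{2} - 201\right) + 289 = \left(\frac{\sqrt{114}}{6} - 201\right) + 289 = \left(-201 + \frac{\sqrt{114}}{6}\right) + 289 = 88 + \frac{\sqrt{114}}{6}$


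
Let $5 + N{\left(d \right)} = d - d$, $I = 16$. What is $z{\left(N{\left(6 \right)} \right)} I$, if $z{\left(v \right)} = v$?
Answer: $-80$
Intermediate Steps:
$N{\left(d \right)} = -5$ ($N{\left(d \right)} = -5 + \left(d - d\right) = -5 + 0 = -5$)
$z{\left(N{\left(6 \right)} \right)} I = \left(-5\right) 16 = -80$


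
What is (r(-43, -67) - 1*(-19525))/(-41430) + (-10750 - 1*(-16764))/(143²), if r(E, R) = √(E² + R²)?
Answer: -30021341/169440414 - √6338/41430 ≈ -0.17910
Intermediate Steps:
(r(-43, -67) - 1*(-19525))/(-41430) + (-10750 - 1*(-16764))/(143²) = (√((-43)² + (-67)²) - 1*(-19525))/(-41430) + (-10750 - 1*(-16764))/(143²) = (√(1849 + 4489) + 19525)*(-1/41430) + (-10750 + 16764)/20449 = (√6338 + 19525)*(-1/41430) + 6014*(1/20449) = (19525 + √6338)*(-1/41430) + 6014/20449 = (-3905/8286 - √6338/41430) + 6014/20449 = -30021341/169440414 - √6338/41430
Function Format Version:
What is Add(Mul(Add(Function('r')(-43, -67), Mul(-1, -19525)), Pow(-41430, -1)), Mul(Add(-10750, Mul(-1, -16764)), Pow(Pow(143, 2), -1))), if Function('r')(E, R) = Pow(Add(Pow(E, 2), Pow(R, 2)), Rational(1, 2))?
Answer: Add(Rational(-30021341, 169440414), Mul(Rational(-1, 41430), Pow(6338, Rational(1, 2)))) ≈ -0.17910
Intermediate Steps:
Add(Mul(Add(Function('r')(-43, -67), Mul(-1, -19525)), Pow(-41430, -1)), Mul(Add(-10750, Mul(-1, -16764)), Pow(Pow(143, 2), -1))) = Add(Mul(Add(Pow(Add(Pow(-43, 2), Pow(-67, 2)), Rational(1, 2)), Mul(-1, -19525)), Pow(-41430, -1)), Mul(Add(-10750, Mul(-1, -16764)), Pow(Pow(143, 2), -1))) = Add(Mul(Add(Pow(Add(1849, 4489), Rational(1, 2)), 19525), Rational(-1, 41430)), Mul(Add(-10750, 16764), Pow(20449, -1))) = Add(Mul(Add(Pow(6338, Rational(1, 2)), 19525), Rational(-1, 41430)), Mul(6014, Rational(1, 20449))) = Add(Mul(Add(19525, Pow(6338, Rational(1, 2))), Rational(-1, 41430)), Rational(6014, 20449)) = Add(Add(Rational(-3905, 8286), Mul(Rational(-1, 41430), Pow(6338, Rational(1, 2)))), Rational(6014, 20449)) = Add(Rational(-30021341, 169440414), Mul(Rational(-1, 41430), Pow(6338, Rational(1, 2))))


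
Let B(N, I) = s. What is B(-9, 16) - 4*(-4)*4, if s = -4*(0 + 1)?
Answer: 60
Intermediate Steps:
s = -4 (s = -4*1 = -4)
B(N, I) = -4
B(-9, 16) - 4*(-4)*4 = -4 - 4*(-4)*4 = -4 - (-16)*4 = -4 - 1*(-64) = -4 + 64 = 60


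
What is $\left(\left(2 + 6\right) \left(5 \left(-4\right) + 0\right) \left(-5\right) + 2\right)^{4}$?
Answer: $413711385616$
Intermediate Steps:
$\left(\left(2 + 6\right) \left(5 \left(-4\right) + 0\right) \left(-5\right) + 2\right)^{4} = \left(8 \left(-20 + 0\right) \left(-5\right) + 2\right)^{4} = \left(8 \left(-20\right) \left(-5\right) + 2\right)^{4} = \left(\left(-160\right) \left(-5\right) + 2\right)^{4} = \left(800 + 2\right)^{4} = 802^{4} = 413711385616$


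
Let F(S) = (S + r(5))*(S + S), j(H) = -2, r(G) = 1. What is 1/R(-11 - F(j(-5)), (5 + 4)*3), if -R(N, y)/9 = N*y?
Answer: 1/3645 ≈ 0.00027435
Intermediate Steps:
F(S) = 2*S*(1 + S) (F(S) = (S + 1)*(S + S) = (1 + S)*(2*S) = 2*S*(1 + S))
R(N, y) = -9*N*y
1/R(-11 - F(j(-5)), (5 + 4)*3) = 1/(-9*(-11 - 2*(-2)*(1 - 2))*(5 + 4)*3) = 1/(-9*(-11 - 2*(-2)*(-1))*9*3) = 1/(-9*(-11 - 1*4)*27) = 1/(-9*(-11 - 4)*27) = 1/(-9*(-15)*27) = 1/3645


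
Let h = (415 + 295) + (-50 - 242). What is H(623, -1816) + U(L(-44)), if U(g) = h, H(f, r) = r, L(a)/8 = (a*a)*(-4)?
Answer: -1398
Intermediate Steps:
L(a) = -32*a**2 (L(a) = 8*((a*a)*(-4)) = 8*(a**2*(-4)) = 8*(-4*a**2) = -32*a**2)
h = 418 (h = 710 - 292 = 418)
U(g) = 418
H(623, -1816) + U(L(-44)) = -1816 + 418 = -1398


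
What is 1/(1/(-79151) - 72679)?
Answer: -79151/5752615530 ≈ -1.3759e-5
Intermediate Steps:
1/(1/(-79151) - 72679) = 1/(-1/79151 - 72679) = 1/(-5752615530/79151) = -79151/5752615530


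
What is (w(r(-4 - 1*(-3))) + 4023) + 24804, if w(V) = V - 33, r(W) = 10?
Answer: 28804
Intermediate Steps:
w(V) = -33 + V
(w(r(-4 - 1*(-3))) + 4023) + 24804 = ((-33 + 10) + 4023) + 24804 = (-23 + 4023) + 24804 = 4000 + 24804 = 28804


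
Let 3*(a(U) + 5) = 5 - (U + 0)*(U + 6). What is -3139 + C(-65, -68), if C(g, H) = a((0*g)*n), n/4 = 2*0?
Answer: -9427/3 ≈ -3142.3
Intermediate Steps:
n = 0 (n = 4*(2*0) = 4*0 = 0)
a(U) = -10/3 - U*(6 + U)/3 (a(U) = -5 + (5 - (U + 0)*(U + 6))/3 = -5 + (5 - U*(6 + U))/3 = -5 + (5/3 - U*(6 + U)/3) = -10/3 - U*(6 + U)/3)
C(g, H) = -10/3 (C(g, H) = -10/3 - 2*0*g*0 - ((0*g)*0)²/3 = -10/3 - 0*0 - (0*0)²/3 = -10/3 - 2*0 - ⅓*0² = -10/3 + 0 - ⅓*0 = -10/3 + 0 + 0 = -10/3)
-3139 + C(-65, -68) = -3139 - 10/3 = -9427/3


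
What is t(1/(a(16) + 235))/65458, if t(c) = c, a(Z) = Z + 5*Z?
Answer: 1/21666598 ≈ 4.6154e-8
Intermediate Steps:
a(Z) = 6*Z
t(1/(a(16) + 235))/65458 = 1/((6*16 + 235)*65458) = (1/65458)/(96 + 235) = (1/65458)/331 = (1/331)*(1/65458) = 1/21666598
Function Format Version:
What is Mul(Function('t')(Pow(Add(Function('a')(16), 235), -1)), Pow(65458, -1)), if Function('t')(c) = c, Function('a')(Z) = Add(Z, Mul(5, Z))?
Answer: Rational(1, 21666598) ≈ 4.6154e-8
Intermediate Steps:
Function('a')(Z) = Mul(6, Z)
Mul(Function('t')(Pow(Add(Function('a')(16), 235), -1)), Pow(65458, -1)) = Mul(Pow(Add(Mul(6, 16), 235), -1), Pow(65458, -1)) = Mul(Pow(Add(96, 235), -1), Rational(1, 65458)) = Mul(Pow(331, -1), Rational(1, 65458)) = Mul(Rational(1, 331), Rational(1, 65458)) = Rational(1, 21666598)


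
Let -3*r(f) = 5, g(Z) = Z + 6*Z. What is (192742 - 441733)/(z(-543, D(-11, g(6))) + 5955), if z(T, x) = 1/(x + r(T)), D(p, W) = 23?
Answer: -5311808/127041 ≈ -41.812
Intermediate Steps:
g(Z) = 7*Z
r(f) = -5/3 (r(f) = -⅓*5 = -5/3)
z(T, x) = 1/(-5/3 + x) (z(T, x) = 1/(x - 5/3) = 1/(-5/3 + x))
(192742 - 441733)/(z(-543, D(-11, g(6))) + 5955) = (192742 - 441733)/(3/(-5 + 3*23) + 5955) = -248991/(3/(-5 + 69) + 5955) = -248991/(3/64 + 5955) = -248991/381123/64 = -248991*64/381123 = -5311808/127041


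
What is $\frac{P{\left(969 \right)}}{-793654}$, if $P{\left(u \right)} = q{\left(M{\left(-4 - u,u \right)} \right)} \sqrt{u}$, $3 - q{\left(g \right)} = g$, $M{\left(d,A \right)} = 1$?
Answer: $- \frac{\sqrt{969}}{396827} \approx -7.8444 \cdot 10^{-5}$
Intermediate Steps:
$q{\left(g \right)} = 3 - g$
$P{\left(u \right)} = 2 \sqrt{u}$ ($P{\left(u \right)} = \left(3 - 1\right) \sqrt{u} = 2 \sqrt{u}$)
$\frac{P{\left(969 \right)}}{-793654} = \frac{2 \sqrt{969}}{-793654} = 2 \sqrt{969} \left(- \frac{1}{793654}\right) = - \frac{\sqrt{969}}{396827}$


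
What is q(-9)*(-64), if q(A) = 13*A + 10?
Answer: 6848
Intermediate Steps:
q(A) = 10 + 13*A
q(-9)*(-64) = (10 + 13*(-9))*(-64) = (10 - 117)*(-64) = -107*(-64) = 6848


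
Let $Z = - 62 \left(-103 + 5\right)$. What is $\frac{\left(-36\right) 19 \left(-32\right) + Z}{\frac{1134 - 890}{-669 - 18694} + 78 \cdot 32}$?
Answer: $\frac{135366733}{12082451} \approx 11.204$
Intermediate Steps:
$Z = 6076$ ($Z = \left(-62\right) \left(-98\right) = 6076$)
$\frac{\left(-36\right) 19 \left(-32\right) + Z}{\frac{1134 - 890}{-669 - 18694} + 78 \cdot 32} = \frac{\left(-36\right) 19 \left(-32\right) + 6076}{\frac{1134 - 890}{-669 - 18694} + 78 \cdot 32} = \frac{\left(-684\right) \left(-32\right) + 6076}{\frac{244}{-19363} + 2496} = \frac{21888 + 6076}{244 \left(- \frac{1}{19363}\right) + 2496} = \frac{27964}{- \frac{244}{19363} + 2496} = \frac{27964}{\frac{48329804}{19363}} = 27964 \cdot \frac{19363}{48329804} = \frac{135366733}{12082451}$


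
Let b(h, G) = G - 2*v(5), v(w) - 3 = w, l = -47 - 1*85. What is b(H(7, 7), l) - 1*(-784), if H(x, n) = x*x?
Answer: 636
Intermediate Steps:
H(x, n) = x²
l = -132 (l = -47 - 85 = -132)
v(w) = 3 + w
b(h, G) = -16 + G (b(h, G) = G - 2*(3 + 5) = G - 2*8 = G - 16 = -16 + G)
b(H(7, 7), l) - 1*(-784) = (-16 - 132) - 1*(-784) = -148 + 784 = 636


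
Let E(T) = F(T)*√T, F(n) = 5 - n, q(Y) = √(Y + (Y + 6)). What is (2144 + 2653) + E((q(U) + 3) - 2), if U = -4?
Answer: 4797 + √(1 + I*√2)*(4 - I*√2) ≈ 4802.5 + 0.76711*I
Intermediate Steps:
q(Y) = √(6 + 2*Y) (q(Y) = √(Y + (6 + Y)) = √(6 + 2*Y))
E(T) = √T*(5 - T) (E(T) = (5 - T)*√T = √T*(5 - T))
(2144 + 2653) + E((q(U) + 3) - 2) = (2144 + 2653) + √((√(6 + 2*(-4)) + 3) - 2)*(5 - ((√(6 + 2*(-4)) + 3) - 2)) = 4797 + √((√(6 - 8) + 3) - 2)*(5 - ((√(6 - 8) + 3) - 2)) = 4797 + √((√(-2) + 3) - 2)*(5 - ((√(-2) + 3) - 2)) = 4797 + √((I*√2 + 3) - 2)*(5 - ((I*√2 + 3) - 2)) = 4797 + √((3 + I*√2) - 2)*(5 - ((3 + I*√2) - 2)) = 4797 + √(1 + I*√2)*(5 - (1 + I*√2)) = 4797 + √(1 + I*√2)*(5 + (-1 - I*√2)) = 4797 + √(1 + I*√2)*(4 - I*√2)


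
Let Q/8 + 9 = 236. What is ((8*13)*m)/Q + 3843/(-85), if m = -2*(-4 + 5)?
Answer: -874571/19295 ≈ -45.326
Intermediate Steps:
m = -2 (m = -2*1 = -2)
Q = 1816 (Q = -72 + 8*236 = -72 + 1888 = 1816)
((8*13)*m)/Q + 3843/(-85) = ((8*13)*(-2))/1816 + 3843/(-85) = (104*(-2))*(1/1816) + 3843*(-1/85) = -208*1/1816 - 3843/85 = -26/227 - 3843/85 = -874571/19295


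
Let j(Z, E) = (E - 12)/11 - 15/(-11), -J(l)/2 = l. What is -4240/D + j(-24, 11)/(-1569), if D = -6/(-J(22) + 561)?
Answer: 2459599262/5753 ≈ 4.2753e+5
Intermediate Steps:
J(l) = -2*l
j(Z, E) = 3/11 + E/11 (j(Z, E) = (-12 + E)*(1/11) - 15*(-1/11) = (-12/11 + E/11) + 15/11 = 3/11 + E/11)
D = -6/605 (D = -6/(-(-2)*22 + 561) = -6/(-1*(-44) + 561) = -6/(44 + 561) = -6/605 ≈ -0.0099173)
-4240/D + j(-24, 11)/(-1569) = -4240/(-6/605) + (3/11 + (1/11)*11)/(-1569) = -4240*(-605/6) + (3/11 + 1)*(-1/1569) = 1282600/3 + (14/11)*(-1/1569) = 1282600/3 - 14/17259 = 2459599262/5753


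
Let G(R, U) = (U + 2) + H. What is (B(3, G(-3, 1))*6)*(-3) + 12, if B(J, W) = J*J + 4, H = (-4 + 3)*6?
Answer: -222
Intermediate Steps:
H = -6 (H = -1*6 = -6)
G(R, U) = -4 + U (G(R, U) = (U + 2) - 6 = (2 + U) - 6 = -4 + U)
B(J, W) = 4 + J² (B(J, W) = J² + 4 = 4 + J²)
(B(3, G(-3, 1))*6)*(-3) + 12 = ((4 + 3²)*6)*(-3) + 12 = ((4 + 9)*6)*(-3) + 12 = (13*6)*(-3) + 12 = 78*(-3) + 12 = -234 + 12 = -222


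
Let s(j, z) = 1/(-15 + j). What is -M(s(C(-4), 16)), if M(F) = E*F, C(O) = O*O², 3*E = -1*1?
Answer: -1/237 ≈ -0.0042194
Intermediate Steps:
E = -⅓ (E = (-1*1)/3 = (⅓)*(-1) = -⅓ ≈ -0.33333)
C(O) = O³
M(F) = -F/3
-M(s(C(-4), 16)) = -(-1)/(3*(-15 + (-4)³)) = -(-1)/(3*(-15 - 64)) = -(-1)/(3*(-79)) = -(-1)*(-1)/(3*79) = -1*1/237 = -1/237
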